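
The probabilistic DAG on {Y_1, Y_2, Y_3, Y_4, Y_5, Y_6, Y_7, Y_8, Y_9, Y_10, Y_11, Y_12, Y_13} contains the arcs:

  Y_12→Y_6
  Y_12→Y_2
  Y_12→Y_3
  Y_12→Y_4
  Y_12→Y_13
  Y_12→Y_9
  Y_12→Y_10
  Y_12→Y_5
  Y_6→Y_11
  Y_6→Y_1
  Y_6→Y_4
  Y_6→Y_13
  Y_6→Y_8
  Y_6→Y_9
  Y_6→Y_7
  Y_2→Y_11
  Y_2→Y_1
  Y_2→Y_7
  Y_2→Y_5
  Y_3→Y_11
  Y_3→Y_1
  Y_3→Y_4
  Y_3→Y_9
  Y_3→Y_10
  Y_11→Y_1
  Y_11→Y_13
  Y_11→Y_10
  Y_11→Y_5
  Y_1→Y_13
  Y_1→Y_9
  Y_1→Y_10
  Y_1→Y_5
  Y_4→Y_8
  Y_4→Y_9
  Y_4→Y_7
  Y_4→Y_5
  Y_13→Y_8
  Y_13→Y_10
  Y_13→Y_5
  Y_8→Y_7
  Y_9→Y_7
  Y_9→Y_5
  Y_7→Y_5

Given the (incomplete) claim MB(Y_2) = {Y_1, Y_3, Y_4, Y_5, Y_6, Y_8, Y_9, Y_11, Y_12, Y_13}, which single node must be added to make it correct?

Y_7

By definition, MB(Y_2) is built from Y_2's parents, Y_2's children, and the co-parents of Y_2.
Parents of Y_2: Y_12.
Children of Y_2: Y_1, Y_5, Y_7, Y_11.
For each child, the remaining parents (spouses of Y_2):
  Y_11's other parents are Y_3, Y_6.
  parents(Y_1) \ {Y_2} = {Y_3, Y_6, Y_11}.
  Y_7 also has parents Y_4, Y_6, Y_8, Y_9.
  Y_5 also has parents Y_1, Y_4, Y_7, Y_9, Y_11, Y_12, Y_13.
MB(Y_2) = {Y_1, Y_3, Y_4, Y_5, Y_6, Y_7, Y_8, Y_9, Y_11, Y_12, Y_13}.
Comparing with the claimed set, Y_7 is missing.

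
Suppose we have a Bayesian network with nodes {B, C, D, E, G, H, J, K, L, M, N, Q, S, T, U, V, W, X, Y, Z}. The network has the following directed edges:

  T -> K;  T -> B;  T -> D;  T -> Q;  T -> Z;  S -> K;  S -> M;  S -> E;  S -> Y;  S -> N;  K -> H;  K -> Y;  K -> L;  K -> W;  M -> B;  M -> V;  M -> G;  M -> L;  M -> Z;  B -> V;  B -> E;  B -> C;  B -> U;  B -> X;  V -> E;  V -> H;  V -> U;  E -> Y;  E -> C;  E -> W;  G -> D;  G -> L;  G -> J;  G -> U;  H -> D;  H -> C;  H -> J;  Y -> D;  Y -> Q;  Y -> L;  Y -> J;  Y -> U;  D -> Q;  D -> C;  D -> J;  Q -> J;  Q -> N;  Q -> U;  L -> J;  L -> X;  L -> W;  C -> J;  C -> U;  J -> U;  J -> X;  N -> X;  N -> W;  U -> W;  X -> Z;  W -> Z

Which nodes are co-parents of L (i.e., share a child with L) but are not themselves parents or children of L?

{B, C, D, E, H, N, Q, U}

Children of L: J, W, X.
  parents(J) \ {L} = {C, D, G, H, Q, Y}.
  parents(X) \ {L} = {B, J, N}.
  W also has parents E, K, N, U.
Excluding nodes already adjacent to L (G, J, K, M, W, X, Y), the co-parent-only contribution is {B, C, D, E, H, N, Q, U}.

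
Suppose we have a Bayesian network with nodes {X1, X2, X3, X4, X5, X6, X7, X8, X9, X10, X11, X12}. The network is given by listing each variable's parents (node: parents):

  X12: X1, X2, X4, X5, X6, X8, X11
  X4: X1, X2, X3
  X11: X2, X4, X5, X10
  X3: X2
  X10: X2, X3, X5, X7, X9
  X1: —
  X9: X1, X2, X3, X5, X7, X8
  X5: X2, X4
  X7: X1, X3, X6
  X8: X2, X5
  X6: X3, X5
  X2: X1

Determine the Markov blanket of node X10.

A node's Markov blanket = Pa ∪ Ch ∪ (parents of Ch other than the node itself).
X10's parents: X2, X3, X5, X7, X9.
X10 has child X11.
For each child, the remaining parents (spouses of X10):
  X11: X2, X4, X5
Taking the union gives {X2, X3, X4, X5, X7, X9, X11}.

{X2, X3, X4, X5, X7, X9, X11}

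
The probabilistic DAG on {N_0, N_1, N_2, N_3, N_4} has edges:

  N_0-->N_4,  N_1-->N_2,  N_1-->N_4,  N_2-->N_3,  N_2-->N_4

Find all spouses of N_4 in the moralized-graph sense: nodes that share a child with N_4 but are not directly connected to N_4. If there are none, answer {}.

N_4 has no children, so it has no co-parents. The set is empty.

{}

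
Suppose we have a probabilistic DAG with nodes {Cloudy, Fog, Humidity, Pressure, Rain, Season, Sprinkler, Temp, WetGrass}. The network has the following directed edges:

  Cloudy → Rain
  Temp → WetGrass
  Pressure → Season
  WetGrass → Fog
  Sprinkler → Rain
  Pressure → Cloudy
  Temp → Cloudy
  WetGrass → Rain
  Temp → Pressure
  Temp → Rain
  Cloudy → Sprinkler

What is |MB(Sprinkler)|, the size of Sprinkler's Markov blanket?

4

Ch(Sprinkler) = {Rain}.
Pa(Sprinkler) = {Cloudy}.
Other parents of Sprinkler's children:
  Rain's other parents are Cloudy, Temp, WetGrass.
MB(Sprinkler) = {Cloudy, Rain, Temp, WetGrass}, which has 4 nodes.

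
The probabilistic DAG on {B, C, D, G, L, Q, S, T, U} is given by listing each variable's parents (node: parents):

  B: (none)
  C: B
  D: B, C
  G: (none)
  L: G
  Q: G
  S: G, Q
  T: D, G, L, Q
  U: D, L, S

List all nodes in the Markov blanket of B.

B's children: C, D.
B's parents: none.
Co-parents of B (other parents of its children):
  C: no additional parents.
  D's other parent is C.
So the Markov blanket of B is {C, D}.

{C, D}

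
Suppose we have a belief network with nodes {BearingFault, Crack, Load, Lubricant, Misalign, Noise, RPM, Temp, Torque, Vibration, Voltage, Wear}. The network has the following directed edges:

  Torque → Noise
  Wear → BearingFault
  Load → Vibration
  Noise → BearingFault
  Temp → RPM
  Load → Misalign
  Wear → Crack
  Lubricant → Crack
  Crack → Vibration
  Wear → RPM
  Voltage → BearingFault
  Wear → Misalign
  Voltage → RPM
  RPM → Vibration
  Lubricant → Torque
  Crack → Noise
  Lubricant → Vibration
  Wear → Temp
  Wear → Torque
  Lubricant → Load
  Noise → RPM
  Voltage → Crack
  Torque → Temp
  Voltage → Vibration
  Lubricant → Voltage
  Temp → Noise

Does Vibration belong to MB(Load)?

Yes

Vibration is a child of Load.
So Vibration ∈ MB(Load).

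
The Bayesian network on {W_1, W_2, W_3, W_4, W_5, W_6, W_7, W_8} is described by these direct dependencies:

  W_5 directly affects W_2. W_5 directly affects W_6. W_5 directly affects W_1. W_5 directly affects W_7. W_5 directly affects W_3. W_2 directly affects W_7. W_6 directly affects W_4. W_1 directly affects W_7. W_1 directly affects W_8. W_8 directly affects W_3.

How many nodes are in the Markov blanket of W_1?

4

A node's Markov blanket = Pa ∪ Ch ∪ (parents of Ch other than the node itself).
W_1's children: W_7, W_8.
Parents of W_1: W_5.
Other parents of W_1's children:
  W_7's other parents are W_2, W_5.
  W_8: no additional parents.
MB(W_1) = {W_2, W_5, W_7, W_8}, which has 4 nodes.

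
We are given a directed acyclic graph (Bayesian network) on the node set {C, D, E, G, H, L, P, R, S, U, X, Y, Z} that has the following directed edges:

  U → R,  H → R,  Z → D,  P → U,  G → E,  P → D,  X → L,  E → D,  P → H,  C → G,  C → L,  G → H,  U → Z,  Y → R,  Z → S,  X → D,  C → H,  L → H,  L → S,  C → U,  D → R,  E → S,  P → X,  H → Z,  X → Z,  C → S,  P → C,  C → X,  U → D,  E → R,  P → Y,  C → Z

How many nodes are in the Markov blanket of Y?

Recall MB(v) = parents ∪ children ∪ spouses, where spouses are the other parents of v's children.
Pa(Y) = {P}.
Ch(Y) = {R}.
For each child, the remaining parents (spouses of Y):
  parents(R) \ {Y} = {D, E, H, U}.
MB(Y) = {D, E, H, P, R, U}, which has 6 nodes.

6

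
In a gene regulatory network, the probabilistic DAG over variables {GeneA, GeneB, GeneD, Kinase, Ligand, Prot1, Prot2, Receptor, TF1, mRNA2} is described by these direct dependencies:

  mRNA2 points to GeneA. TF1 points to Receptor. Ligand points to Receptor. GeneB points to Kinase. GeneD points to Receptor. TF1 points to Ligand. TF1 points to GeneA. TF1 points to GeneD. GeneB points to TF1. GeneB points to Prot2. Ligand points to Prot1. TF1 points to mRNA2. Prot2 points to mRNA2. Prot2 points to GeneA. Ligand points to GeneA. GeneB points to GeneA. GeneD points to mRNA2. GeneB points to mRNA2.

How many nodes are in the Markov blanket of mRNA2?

6

The Markov blanket of a node is its parents, its children, and the other parents of its children.
mRNA2's children: GeneA.
mRNA2 has parents GeneB, GeneD, Prot2, TF1.
Other parents of mRNA2's children:
  GeneA: GeneB, Ligand, Prot2, TF1
MB(mRNA2) = {GeneA, GeneB, GeneD, Ligand, Prot2, TF1}, which has 6 nodes.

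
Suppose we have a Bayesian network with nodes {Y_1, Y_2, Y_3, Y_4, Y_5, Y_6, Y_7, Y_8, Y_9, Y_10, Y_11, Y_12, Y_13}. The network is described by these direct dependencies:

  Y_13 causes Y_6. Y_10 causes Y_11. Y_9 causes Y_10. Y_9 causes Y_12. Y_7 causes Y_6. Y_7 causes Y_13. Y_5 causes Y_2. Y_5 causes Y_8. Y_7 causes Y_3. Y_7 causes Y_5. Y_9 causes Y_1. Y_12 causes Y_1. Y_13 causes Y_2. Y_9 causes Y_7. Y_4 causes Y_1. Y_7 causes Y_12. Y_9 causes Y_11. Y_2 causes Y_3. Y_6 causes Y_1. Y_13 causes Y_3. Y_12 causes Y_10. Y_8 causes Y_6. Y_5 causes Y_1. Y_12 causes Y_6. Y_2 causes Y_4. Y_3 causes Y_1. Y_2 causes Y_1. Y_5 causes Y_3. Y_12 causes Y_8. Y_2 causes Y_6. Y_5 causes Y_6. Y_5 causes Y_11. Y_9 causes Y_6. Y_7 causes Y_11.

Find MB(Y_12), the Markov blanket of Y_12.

{Y_1, Y_2, Y_3, Y_4, Y_5, Y_6, Y_7, Y_8, Y_9, Y_10, Y_13}

A node's Markov blanket = Pa ∪ Ch ∪ (parents of Ch other than the node itself).
Y_12 has parents Y_7, Y_9.
Y_12's children: Y_1, Y_6, Y_8, Y_10.
For each child, the remaining parents (spouses of Y_12):
  Y_10 also has parent Y_9.
  parents(Y_8) \ {Y_12} = {Y_5}.
  parents(Y_6) \ {Y_12} = {Y_2, Y_5, Y_7, Y_8, Y_9, Y_13}.
  parents(Y_1) \ {Y_12} = {Y_2, Y_3, Y_4, Y_5, Y_6, Y_9}.
Taking the union gives {Y_1, Y_2, Y_3, Y_4, Y_5, Y_6, Y_7, Y_8, Y_9, Y_10, Y_13}.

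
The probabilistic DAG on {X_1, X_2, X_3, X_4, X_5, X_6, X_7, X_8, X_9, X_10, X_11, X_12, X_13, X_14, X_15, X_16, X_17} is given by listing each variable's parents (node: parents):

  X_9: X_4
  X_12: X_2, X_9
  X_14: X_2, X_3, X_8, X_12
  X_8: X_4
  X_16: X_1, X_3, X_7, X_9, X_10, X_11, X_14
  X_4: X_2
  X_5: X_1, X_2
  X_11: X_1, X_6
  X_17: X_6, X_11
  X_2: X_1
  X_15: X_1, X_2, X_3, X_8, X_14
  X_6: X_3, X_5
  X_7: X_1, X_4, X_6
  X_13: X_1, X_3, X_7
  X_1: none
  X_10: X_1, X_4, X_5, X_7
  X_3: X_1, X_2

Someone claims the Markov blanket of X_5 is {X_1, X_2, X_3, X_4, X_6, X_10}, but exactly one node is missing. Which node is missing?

X_7

The Markov blanket of a node is its parents, its children, and the other parents of its children.
Pa(X_5) = {X_1, X_2}.
X_5 has children X_6, X_10.
Co-parents of X_5 (other parents of its children):
  X_6: X_3
  X_10: X_1, X_4, X_7
MB(X_5) = {X_1, X_2, X_3, X_4, X_6, X_7, X_10}.
Comparing with the claimed set, X_7 is missing.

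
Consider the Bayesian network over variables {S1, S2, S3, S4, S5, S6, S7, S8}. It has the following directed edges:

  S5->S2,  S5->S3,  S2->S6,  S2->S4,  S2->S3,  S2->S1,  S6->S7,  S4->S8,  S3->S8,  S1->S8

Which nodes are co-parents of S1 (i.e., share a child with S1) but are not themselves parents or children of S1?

{S3, S4}

Children of S1: S8.
  S8: S3, S4
Excluding nodes already adjacent to S1 (S2, S8), the co-parent-only contribution is {S3, S4}.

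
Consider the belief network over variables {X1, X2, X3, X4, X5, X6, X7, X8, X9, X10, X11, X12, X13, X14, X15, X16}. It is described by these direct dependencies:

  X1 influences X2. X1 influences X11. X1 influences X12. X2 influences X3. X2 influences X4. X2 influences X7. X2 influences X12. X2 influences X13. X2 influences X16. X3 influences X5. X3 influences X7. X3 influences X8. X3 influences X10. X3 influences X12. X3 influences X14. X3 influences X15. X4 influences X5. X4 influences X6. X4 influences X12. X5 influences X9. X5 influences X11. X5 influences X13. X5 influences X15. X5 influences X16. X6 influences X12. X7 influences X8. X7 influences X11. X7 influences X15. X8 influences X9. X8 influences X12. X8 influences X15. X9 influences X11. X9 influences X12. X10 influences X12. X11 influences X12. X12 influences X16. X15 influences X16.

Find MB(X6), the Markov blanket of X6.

Pa(X6) = {X4}.
Ch(X6) = {X12}.
Co-parents of X6 (other parents of its children):
  X12's other parents are X1, X2, X3, X4, X8, X9, X10, X11.
So the Markov blanket of X6 is {X1, X2, X3, X4, X8, X9, X10, X11, X12}.

{X1, X2, X3, X4, X8, X9, X10, X11, X12}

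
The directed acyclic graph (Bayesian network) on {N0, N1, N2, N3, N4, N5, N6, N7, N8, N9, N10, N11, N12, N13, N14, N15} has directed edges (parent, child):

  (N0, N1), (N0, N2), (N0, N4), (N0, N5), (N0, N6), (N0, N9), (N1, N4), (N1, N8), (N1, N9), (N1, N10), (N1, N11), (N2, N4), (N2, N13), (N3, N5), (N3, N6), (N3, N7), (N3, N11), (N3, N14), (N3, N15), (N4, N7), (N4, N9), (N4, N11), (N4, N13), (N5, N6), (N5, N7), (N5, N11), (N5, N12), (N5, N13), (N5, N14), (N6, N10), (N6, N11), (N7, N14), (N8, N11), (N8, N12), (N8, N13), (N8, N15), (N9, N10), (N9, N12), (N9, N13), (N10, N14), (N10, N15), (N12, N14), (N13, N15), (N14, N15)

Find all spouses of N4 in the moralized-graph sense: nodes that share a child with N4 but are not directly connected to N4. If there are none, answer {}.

{N3, N5, N6, N8}

Children of N4: N7, N9, N11, N13.
  N7: N3, N5
  N9: N0, N1
  N11: N1, N3, N5, N6, N8
  N13: N2, N5, N8, N9
Excluding nodes already adjacent to N4 (N0, N1, N2, N7, N9, N11, N13), the co-parent-only contribution is {N3, N5, N6, N8}.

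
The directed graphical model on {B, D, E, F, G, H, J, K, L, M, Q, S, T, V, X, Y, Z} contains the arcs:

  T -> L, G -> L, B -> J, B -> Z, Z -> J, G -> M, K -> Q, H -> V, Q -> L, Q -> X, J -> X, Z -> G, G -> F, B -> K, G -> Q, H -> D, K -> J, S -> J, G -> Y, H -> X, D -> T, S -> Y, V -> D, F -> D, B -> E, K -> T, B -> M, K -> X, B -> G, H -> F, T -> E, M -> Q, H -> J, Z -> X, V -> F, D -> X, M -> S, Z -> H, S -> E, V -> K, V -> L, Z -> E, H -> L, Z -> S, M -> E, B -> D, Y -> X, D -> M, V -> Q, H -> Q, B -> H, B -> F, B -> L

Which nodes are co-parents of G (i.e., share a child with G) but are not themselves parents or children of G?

{D, H, K, S, T, V}

Children of G: F, L, M, Q, Y.
  F also has parents B, H, V.
  M also has parents B, D.
  Y's other parent is S.
  Q's other parents are H, K, M, V.
  parents(L) \ {G} = {B, H, Q, T, V}.
Excluding nodes already adjacent to G (B, F, L, M, Q, Y, Z), the co-parent-only contribution is {D, H, K, S, T, V}.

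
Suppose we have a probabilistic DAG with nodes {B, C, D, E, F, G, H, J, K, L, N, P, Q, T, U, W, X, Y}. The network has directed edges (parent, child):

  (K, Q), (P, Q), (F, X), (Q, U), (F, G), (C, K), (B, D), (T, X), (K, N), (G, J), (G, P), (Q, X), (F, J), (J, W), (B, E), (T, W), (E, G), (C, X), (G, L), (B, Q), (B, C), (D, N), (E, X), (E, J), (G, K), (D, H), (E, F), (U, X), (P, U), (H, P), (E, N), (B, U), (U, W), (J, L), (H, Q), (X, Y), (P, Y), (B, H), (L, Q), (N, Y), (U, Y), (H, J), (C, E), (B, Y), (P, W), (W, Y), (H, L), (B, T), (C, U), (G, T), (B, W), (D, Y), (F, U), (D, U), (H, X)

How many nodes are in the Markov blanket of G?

10

Parents of G: E, F.
G has children J, K, L, P, T.
For each child, the remaining parents (spouses of G):
  parents(J) \ {G} = {E, F, H}.
  parents(K) \ {G} = {C}.
  L's other parents are H, J.
  parents(P) \ {G} = {H}.
  parents(T) \ {G} = {B}.
MB(G) = {B, C, E, F, H, J, K, L, P, T}, which has 10 nodes.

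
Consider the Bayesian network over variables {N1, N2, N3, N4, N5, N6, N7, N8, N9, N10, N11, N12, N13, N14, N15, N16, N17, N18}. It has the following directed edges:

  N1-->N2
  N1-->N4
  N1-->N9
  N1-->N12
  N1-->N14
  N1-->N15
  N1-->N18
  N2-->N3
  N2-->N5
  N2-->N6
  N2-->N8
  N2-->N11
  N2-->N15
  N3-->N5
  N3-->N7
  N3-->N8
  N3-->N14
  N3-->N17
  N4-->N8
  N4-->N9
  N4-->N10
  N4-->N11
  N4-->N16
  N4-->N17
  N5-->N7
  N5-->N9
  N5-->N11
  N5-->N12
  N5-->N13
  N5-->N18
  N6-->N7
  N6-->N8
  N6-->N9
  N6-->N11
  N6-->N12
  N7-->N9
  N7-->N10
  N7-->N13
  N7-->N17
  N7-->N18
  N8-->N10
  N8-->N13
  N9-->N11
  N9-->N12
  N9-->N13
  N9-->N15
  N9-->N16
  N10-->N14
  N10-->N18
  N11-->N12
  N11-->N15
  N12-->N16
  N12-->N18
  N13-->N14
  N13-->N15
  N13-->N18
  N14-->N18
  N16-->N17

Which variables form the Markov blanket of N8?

By definition, MB(N8) is built from N8's parents, N8's children, and the co-parents of N8.
N8 has parents N2, N3, N4, N6.
N8's children: N10, N13.
Co-parents of N8 (other parents of its children):
  N10's other parents are N4, N7.
  parents(N13) \ {N8} = {N5, N7, N9}.
MB(N8) = {N2, N3, N4, N5, N6, N7, N9, N10, N13}.

{N2, N3, N4, N5, N6, N7, N9, N10, N13}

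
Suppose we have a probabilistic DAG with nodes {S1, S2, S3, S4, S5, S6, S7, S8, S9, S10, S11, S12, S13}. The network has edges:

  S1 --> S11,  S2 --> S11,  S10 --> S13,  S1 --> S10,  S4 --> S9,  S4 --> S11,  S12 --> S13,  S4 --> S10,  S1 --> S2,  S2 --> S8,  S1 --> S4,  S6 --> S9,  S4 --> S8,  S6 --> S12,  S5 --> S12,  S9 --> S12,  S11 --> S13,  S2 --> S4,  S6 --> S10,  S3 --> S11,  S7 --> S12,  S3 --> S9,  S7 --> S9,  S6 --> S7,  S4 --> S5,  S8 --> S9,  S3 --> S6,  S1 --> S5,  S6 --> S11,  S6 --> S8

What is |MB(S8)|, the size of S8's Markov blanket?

By definition, MB(S8) is built from S8's parents, S8's children, and the co-parents of S8.
S8 has parents S2, S4, S6.
S8's children: S9.
Parents of each child, excluding S8:
  S9's other parents are S3, S4, S6, S7.
MB(S8) = {S2, S3, S4, S6, S7, S9}, which has 6 nodes.

6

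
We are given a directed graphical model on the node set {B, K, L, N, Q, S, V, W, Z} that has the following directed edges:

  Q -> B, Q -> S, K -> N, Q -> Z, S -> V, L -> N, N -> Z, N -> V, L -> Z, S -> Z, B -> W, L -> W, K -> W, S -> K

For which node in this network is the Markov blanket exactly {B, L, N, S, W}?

The target node must have every member of {B, L, N, S, W} as a parent, child, or co-parent, and no others.
Parents of K: S; children: N, W; co-parents: B, L.
These exactly cover the given set, so the node is K.

K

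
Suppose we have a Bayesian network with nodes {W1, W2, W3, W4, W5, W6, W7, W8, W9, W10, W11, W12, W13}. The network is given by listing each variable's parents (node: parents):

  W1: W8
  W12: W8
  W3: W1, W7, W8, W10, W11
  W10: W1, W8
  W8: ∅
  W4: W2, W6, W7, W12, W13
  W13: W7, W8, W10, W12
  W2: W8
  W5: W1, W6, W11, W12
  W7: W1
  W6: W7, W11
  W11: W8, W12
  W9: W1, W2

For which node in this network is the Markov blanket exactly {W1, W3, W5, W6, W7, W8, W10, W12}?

W11

The target node must have every member of {W1, W3, W5, W6, W7, W8, W10, W12} as a parent, child, or co-parent, and no others.
Parents of W11: W8, W12; children: W3, W5, W6; co-parents: W1, W6, W7, W8, W10, W12.
These exactly cover the given set, so the node is W11.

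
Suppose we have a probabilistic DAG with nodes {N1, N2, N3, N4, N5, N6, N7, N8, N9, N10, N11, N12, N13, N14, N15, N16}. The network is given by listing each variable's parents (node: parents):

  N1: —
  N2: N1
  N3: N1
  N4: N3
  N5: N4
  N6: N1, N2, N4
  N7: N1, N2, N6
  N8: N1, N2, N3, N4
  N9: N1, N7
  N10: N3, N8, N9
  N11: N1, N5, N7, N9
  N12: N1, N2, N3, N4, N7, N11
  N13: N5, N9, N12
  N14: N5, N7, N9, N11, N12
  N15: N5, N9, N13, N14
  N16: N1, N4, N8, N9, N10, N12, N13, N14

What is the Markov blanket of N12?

{N1, N2, N3, N4, N5, N7, N8, N9, N10, N11, N13, N14, N16}

A node's Markov blanket = Pa ∪ Ch ∪ (parents of Ch other than the node itself).
Children of N12: N13, N14, N16.
Pa(N12) = {N1, N2, N3, N4, N7, N11}.
Parents of each child, excluding N12:
  N13 also has parents N5, N9.
  parents(N14) \ {N12} = {N5, N7, N9, N11}.
  parents(N16) \ {N12} = {N1, N4, N8, N9, N10, N13, N14}.
Union: {N1, N2, N3, N4, N7, N11} ∪ {N13, N14, N16} ∪ {N1, N4, N5, N7, N8, N9, N10, N11, N13, N14} = {N1, N2, N3, N4, N5, N7, N8, N9, N10, N11, N13, N14, N16}.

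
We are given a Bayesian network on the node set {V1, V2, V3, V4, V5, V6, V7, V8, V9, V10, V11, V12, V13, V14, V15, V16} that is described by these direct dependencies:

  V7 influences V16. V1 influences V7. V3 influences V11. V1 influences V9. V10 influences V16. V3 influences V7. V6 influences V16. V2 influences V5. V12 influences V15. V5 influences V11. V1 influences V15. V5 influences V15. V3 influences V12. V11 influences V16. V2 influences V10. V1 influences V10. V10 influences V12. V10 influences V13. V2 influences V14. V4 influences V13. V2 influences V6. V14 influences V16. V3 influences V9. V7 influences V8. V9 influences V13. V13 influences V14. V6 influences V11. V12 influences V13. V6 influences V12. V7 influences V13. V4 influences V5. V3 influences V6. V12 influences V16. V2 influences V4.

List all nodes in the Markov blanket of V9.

{V1, V3, V4, V7, V10, V12, V13}

By definition, MB(V9) is built from V9's parents, V9's children, and the co-parents of V9.
Pa(V9) = {V1, V3}.
V9's children: V13.
Other parents of V9's children:
  V13's other parents are V4, V7, V10, V12.
So the Markov blanket of V9 is {V1, V3, V4, V7, V10, V12, V13}.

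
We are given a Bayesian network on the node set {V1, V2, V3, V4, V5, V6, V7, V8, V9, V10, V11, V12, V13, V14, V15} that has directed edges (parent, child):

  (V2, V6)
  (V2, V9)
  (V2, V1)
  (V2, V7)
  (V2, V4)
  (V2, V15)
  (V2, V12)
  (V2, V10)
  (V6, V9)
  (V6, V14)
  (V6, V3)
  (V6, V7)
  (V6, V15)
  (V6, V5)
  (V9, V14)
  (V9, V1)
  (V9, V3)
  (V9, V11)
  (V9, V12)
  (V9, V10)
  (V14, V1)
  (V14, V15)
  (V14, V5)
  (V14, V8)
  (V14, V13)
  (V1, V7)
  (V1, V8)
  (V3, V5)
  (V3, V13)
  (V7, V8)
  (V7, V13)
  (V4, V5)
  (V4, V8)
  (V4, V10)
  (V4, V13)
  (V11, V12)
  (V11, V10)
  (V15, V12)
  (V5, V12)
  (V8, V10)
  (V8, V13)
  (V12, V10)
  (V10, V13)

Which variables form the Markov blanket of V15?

The Markov blanket of a node is its parents, its children, and the other parents of its children.
Pa(V15) = {V2, V6, V14}.
Ch(V15) = {V12}.
Other parents of V15's children:
  V12 also has parents V2, V5, V9, V11.
MB(V15) = {V2, V5, V6, V9, V11, V12, V14}.

{V2, V5, V6, V9, V11, V12, V14}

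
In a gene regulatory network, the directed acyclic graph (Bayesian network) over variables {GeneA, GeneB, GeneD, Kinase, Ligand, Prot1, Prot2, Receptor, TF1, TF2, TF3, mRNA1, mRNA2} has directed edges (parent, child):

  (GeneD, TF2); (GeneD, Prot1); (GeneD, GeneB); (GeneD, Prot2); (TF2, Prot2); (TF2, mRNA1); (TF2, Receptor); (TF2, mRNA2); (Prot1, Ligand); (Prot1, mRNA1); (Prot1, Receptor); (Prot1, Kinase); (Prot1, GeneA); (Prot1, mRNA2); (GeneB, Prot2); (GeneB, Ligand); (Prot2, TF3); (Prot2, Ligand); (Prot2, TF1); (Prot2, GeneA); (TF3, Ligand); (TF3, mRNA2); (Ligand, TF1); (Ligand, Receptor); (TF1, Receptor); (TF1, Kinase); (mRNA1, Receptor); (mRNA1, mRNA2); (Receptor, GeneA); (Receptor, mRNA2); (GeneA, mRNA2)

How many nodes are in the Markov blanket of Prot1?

A node's Markov blanket = Pa ∪ Ch ∪ (parents of Ch other than the node itself).
Prot1's parents: GeneD.
Ch(Prot1) = {GeneA, Kinase, Ligand, Receptor, mRNA1, mRNA2}.
Parents of each child, excluding Prot1:
  Ligand also has parents GeneB, Prot2, TF3.
  mRNA1's other parent is TF2.
  parents(Receptor) \ {Prot1} = {Ligand, TF1, TF2, mRNA1}.
  Kinase also has parent TF1.
  GeneA also has parents Prot2, Receptor.
  mRNA2's other parents are GeneA, Receptor, TF2, TF3, mRNA1.
MB(Prot1) = {GeneA, GeneB, GeneD, Kinase, Ligand, Prot2, Receptor, TF1, TF2, TF3, mRNA1, mRNA2}, which has 12 nodes.

12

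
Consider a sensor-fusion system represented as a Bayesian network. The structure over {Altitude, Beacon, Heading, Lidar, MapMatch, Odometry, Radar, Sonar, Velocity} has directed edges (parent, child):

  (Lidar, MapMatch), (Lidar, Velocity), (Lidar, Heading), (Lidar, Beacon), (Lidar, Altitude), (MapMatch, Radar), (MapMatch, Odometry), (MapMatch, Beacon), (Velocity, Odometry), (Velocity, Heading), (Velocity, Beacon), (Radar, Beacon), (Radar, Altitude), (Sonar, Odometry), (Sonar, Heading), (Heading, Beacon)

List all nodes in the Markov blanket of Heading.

Heading's parents: Lidar, Sonar, Velocity.
Heading has child Beacon.
For each child, the remaining parents (spouses of Heading):
  Beacon's other parents are Lidar, MapMatch, Radar, Velocity.
Taking the union gives {Beacon, Lidar, MapMatch, Radar, Sonar, Velocity}.

{Beacon, Lidar, MapMatch, Radar, Sonar, Velocity}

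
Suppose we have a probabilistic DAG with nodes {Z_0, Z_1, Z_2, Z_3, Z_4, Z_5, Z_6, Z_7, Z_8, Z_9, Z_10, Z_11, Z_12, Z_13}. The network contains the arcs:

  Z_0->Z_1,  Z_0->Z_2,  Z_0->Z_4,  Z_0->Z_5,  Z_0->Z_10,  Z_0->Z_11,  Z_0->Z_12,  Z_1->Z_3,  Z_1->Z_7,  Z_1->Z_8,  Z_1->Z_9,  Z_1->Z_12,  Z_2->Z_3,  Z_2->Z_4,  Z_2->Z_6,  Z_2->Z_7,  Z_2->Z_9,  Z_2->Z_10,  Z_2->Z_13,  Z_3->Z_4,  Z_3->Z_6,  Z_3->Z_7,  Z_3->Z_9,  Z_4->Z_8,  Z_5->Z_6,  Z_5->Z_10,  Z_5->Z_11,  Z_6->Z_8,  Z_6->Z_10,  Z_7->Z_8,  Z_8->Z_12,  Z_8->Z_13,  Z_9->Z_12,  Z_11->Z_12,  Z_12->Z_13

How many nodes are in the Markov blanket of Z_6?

9

Z_6's children: Z_8, Z_10.
Z_6's parents: Z_2, Z_3, Z_5.
Parents of each child, excluding Z_6:
  parents(Z_8) \ {Z_6} = {Z_1, Z_4, Z_7}.
  parents(Z_10) \ {Z_6} = {Z_0, Z_2, Z_5}.
MB(Z_6) = {Z_0, Z_1, Z_2, Z_3, Z_4, Z_5, Z_7, Z_8, Z_10}, which has 9 nodes.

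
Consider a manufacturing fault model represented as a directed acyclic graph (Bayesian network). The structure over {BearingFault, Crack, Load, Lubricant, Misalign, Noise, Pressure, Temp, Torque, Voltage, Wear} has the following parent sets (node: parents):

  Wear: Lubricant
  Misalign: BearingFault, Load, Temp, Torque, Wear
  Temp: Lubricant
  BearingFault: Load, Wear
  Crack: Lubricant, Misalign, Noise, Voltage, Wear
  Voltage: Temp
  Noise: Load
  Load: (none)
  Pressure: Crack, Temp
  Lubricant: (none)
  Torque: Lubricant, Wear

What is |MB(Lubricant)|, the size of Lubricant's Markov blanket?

7

The Markov blanket of a node is its parents, its children, and the other parents of its children.
Parents of Lubricant: none.
Lubricant has children Crack, Temp, Torque, Wear.
For each child, the remaining parents (spouses of Lubricant):
  Temp: —
  Wear: —
  Torque: Wear
  Crack: Misalign, Noise, Voltage, Wear
MB(Lubricant) = {Crack, Misalign, Noise, Temp, Torque, Voltage, Wear}, which has 7 nodes.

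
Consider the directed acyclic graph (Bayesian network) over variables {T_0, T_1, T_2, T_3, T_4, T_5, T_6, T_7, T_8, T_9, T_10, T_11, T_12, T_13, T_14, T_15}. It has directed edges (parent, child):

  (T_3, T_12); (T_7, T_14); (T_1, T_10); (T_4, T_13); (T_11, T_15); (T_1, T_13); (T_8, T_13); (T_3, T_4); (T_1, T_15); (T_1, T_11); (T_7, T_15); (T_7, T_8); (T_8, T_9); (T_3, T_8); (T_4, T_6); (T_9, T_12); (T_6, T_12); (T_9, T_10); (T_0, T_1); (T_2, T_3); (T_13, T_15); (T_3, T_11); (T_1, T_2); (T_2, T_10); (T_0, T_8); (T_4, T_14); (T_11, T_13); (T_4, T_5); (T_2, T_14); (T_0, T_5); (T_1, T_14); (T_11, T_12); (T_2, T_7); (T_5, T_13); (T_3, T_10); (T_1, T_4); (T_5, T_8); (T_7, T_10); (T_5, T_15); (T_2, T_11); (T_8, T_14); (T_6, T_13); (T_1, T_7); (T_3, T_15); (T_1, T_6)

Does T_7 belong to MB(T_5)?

T_7 is a co-parent of T_5: both are parents of T_8, T_15.
So T_7 ∈ MB(T_5).

Yes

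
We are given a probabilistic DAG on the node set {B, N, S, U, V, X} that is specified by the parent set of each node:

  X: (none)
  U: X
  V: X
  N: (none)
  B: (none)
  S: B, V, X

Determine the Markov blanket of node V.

{B, S, X}

V has child S.
Parents of V: X.
Parents of each child, excluding V:
  S: B, X
Taking the union gives {B, S, X}.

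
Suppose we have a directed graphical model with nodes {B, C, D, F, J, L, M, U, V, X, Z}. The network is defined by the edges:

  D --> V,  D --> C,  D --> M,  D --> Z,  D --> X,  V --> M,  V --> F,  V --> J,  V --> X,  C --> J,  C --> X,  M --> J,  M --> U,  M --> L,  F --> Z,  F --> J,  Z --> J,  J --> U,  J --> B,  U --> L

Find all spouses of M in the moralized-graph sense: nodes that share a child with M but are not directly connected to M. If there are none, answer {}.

{C, F, Z}

Children of M: J, L, U.
  J's other parents are C, F, V, Z.
  U's other parent is J.
  L's other parent is U.
Excluding nodes already adjacent to M (D, J, L, U, V), the co-parent-only contribution is {C, F, Z}.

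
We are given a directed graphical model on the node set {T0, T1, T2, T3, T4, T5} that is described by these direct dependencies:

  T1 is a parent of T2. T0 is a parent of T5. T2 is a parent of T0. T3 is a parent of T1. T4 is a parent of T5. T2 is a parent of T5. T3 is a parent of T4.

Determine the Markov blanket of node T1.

T1's parents: T3.
Ch(T1) = {T2}.
Other parents of T1's children:
  T2: no additional parents.
Taking the union gives {T2, T3}.

{T2, T3}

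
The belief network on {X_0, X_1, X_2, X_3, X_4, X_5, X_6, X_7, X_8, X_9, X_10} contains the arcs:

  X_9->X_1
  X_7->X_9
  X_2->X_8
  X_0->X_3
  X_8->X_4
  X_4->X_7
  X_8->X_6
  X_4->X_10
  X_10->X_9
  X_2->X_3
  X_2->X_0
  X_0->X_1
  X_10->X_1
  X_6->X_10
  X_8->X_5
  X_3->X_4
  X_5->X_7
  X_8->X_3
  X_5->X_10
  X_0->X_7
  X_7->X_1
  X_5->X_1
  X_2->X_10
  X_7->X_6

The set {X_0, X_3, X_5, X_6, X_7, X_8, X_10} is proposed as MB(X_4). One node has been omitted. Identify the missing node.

X_2

By definition, MB(X_4) is built from X_4's parents, X_4's children, and the co-parents of X_4.
Parents of X_4: X_3, X_8.
X_4's children: X_7, X_10.
Parents of each child, excluding X_4:
  X_7 also has parents X_0, X_5.
  X_10's other parents are X_2, X_5, X_6.
MB(X_4) = {X_0, X_2, X_3, X_5, X_6, X_7, X_8, X_10}.
Comparing with the claimed set, X_2 is missing.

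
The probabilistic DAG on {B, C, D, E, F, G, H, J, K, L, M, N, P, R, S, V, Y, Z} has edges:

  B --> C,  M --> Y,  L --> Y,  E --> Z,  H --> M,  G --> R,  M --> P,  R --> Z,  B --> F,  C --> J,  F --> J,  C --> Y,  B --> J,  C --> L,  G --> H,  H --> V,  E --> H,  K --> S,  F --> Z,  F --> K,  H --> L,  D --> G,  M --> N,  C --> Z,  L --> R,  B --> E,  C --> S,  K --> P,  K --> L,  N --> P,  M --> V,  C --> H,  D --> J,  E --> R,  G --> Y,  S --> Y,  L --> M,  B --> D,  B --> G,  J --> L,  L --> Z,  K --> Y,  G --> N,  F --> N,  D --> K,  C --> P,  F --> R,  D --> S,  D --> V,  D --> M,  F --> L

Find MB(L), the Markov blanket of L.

The Markov blanket of a node is its parents, its children, and the other parents of its children.
L has parents C, F, H, J, K.
Children of L: M, R, Y, Z.
For each child, the remaining parents (spouses of L):
  M: D, H
  R: E, F, G
  Y: C, G, K, M, S
  Z: C, E, F, R
MB(L) = {C, D, E, F, G, H, J, K, M, R, S, Y, Z}.

{C, D, E, F, G, H, J, K, M, R, S, Y, Z}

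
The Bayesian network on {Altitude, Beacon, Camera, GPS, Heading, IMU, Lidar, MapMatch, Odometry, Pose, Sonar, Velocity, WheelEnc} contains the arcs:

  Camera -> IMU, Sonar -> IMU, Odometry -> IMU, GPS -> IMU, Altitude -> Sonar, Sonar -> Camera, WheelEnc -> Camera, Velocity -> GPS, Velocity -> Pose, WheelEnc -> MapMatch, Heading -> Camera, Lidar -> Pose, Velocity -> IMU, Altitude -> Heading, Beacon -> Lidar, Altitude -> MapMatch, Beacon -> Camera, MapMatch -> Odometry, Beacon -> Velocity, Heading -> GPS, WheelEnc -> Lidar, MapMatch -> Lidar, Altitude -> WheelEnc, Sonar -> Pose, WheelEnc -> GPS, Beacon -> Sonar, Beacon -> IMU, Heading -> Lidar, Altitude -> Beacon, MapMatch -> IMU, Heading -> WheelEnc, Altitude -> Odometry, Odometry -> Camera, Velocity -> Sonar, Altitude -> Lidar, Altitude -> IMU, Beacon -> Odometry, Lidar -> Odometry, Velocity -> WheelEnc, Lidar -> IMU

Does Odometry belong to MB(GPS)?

Odometry is a co-parent of GPS: both are parents of IMU.
So Odometry ∈ MB(GPS).

Yes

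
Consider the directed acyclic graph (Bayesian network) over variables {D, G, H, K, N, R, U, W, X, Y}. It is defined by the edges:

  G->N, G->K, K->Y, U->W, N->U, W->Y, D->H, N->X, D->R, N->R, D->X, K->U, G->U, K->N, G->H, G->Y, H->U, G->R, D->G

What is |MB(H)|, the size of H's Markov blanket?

5

H's children: U.
Parents of H: D, G.
Co-parents of H (other parents of its children):
  U's other parents are G, K, N.
MB(H) = {D, G, K, N, U}, which has 5 nodes.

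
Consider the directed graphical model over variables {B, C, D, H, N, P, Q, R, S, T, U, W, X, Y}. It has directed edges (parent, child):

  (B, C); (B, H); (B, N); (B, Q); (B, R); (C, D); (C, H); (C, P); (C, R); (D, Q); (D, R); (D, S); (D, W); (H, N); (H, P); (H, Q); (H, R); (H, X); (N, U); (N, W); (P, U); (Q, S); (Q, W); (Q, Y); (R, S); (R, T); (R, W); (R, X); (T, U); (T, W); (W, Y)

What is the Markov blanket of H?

The Markov blanket of a node is its parents, its children, and the other parents of its children.
H's parents: B, C.
H's children: N, P, Q, R, X.
For each child, the remaining parents (spouses of H):
  N: B
  P: C
  Q: B, D
  R: B, C, D
  X: R
So the Markov blanket of H is {B, C, D, N, P, Q, R, X}.

{B, C, D, N, P, Q, R, X}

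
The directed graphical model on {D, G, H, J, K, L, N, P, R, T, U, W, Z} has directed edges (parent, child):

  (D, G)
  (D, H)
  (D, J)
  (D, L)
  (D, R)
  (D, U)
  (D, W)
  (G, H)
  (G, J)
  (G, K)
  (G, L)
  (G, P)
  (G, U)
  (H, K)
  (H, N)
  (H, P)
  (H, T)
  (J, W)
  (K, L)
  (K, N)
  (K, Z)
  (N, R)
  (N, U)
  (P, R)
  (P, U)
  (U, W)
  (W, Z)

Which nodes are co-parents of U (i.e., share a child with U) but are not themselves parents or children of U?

Children of U: W.
  W also has parents D, J.
Excluding nodes already adjacent to U (D, G, N, P, W), the co-parent-only contribution is {J}.

{J}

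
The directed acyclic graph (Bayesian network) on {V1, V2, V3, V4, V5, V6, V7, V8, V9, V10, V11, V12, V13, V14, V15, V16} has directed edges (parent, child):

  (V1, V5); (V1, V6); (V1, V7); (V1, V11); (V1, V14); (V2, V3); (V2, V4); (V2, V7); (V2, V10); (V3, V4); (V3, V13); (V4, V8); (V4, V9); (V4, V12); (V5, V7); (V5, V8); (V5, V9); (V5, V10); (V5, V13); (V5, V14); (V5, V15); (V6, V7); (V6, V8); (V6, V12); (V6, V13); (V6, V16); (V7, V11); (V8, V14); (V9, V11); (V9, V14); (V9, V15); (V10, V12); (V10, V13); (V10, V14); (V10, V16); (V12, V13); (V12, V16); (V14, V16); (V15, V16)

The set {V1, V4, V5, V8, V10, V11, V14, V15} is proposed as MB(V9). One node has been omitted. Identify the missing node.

Pa(V9) = {V4, V5}.
Children of V9: V11, V14, V15.
For each child, the remaining parents (spouses of V9):
  V11 also has parents V1, V7.
  V14 also has parents V1, V5, V8, V10.
  parents(V15) \ {V9} = {V5}.
MB(V9) = {V1, V4, V5, V7, V8, V10, V11, V14, V15}.
Comparing with the claimed set, V7 is missing.

V7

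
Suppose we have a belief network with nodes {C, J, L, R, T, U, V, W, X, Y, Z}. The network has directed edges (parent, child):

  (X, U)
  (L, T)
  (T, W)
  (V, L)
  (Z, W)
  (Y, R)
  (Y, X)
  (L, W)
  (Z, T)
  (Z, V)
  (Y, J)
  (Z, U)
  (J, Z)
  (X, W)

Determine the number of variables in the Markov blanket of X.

6

X's children: U, W.
Parents of X: Y.
For each child, the remaining parents (spouses of X):
  U also has parent Z.
  W also has parents L, T, Z.
MB(X) = {L, T, U, W, Y, Z}, which has 6 nodes.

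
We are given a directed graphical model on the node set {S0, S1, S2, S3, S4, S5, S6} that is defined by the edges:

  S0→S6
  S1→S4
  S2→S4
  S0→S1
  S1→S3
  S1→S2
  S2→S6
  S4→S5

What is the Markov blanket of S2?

{S0, S1, S4, S6}

Pa(S2) = {S1}.
Ch(S2) = {S4, S6}.
Co-parents of S2 (other parents of its children):
  S4 also has parent S1.
  parents(S6) \ {S2} = {S0}.
Taking the union gives {S0, S1, S4, S6}.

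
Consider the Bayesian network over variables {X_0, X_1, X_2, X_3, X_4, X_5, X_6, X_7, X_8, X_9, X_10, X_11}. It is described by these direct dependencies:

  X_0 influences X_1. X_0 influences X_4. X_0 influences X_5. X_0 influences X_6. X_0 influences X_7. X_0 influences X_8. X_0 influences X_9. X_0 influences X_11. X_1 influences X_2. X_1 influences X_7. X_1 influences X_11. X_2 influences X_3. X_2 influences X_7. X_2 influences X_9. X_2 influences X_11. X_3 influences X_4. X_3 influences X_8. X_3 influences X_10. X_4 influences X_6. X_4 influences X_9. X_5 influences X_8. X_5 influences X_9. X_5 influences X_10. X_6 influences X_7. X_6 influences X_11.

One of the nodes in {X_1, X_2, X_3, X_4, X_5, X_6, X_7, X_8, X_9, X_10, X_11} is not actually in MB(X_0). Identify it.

X_10

Pa(X_0) = {}.
X_0's children: X_1, X_4, X_5, X_6, X_7, X_8, X_9, X_11.
Other parents of X_0's children:
  X_1: no additional parents.
  parents(X_4) \ {X_0} = {X_3}.
  X_5: no additional parents.
  X_6's other parent is X_4.
  X_7's other parents are X_1, X_2, X_6.
  X_8's other parents are X_3, X_5.
  X_9's other parents are X_2, X_4, X_5.
  X_11 also has parents X_1, X_2, X_6.
MB(X_0) = {X_1, X_2, X_3, X_4, X_5, X_6, X_7, X_8, X_9, X_11}.
X_10 is neither a parent, child, nor co-parent of X_0, so it does not belong.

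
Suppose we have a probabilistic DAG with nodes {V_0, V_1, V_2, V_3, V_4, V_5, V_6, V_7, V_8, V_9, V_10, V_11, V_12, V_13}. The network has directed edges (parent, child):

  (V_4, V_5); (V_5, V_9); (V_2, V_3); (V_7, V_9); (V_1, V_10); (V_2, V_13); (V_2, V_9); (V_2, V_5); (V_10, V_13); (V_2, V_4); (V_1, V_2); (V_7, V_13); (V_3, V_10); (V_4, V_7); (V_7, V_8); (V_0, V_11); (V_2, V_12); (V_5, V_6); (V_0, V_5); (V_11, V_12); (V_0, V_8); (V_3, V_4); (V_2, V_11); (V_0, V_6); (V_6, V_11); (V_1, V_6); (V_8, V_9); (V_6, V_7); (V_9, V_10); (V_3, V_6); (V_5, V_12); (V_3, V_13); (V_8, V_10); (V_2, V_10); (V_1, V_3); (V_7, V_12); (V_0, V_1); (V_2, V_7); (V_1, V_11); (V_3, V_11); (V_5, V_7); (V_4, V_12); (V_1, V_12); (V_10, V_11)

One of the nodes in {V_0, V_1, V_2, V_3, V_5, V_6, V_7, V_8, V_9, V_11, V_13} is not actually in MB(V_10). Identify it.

V_5

Pa(V_10) = {V_1, V_2, V_3, V_8, V_9}.
Children of V_10: V_11, V_13.
Other parents of V_10's children:
  V_11's other parents are V_0, V_1, V_2, V_3, V_6.
  V_13's other parents are V_2, V_3, V_7.
MB(V_10) = {V_0, V_1, V_2, V_3, V_6, V_7, V_8, V_9, V_11, V_13}.
V_5 is neither a parent, child, nor co-parent of V_10, so it does not belong.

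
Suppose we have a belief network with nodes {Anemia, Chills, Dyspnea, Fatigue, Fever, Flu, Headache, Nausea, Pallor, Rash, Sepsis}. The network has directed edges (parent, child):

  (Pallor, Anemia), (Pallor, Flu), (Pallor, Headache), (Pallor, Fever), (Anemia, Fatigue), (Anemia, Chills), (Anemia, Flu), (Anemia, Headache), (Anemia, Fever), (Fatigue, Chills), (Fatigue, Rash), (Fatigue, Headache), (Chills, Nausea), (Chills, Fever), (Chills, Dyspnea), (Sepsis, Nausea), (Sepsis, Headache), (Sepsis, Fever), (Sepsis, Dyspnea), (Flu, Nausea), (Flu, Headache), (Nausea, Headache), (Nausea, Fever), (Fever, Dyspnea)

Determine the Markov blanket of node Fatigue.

{Anemia, Chills, Flu, Headache, Nausea, Pallor, Rash, Sepsis}

The Markov blanket of a node is its parents, its children, and the other parents of its children.
Fatigue has parent Anemia.
Fatigue has children Chills, Headache, Rash.
Other parents of Fatigue's children:
  Chills also has parent Anemia.
  Rash: no additional parents.
  Headache's other parents are Anemia, Flu, Nausea, Pallor, Sepsis.
MB(Fatigue) = {Anemia, Chills, Flu, Headache, Nausea, Pallor, Rash, Sepsis}.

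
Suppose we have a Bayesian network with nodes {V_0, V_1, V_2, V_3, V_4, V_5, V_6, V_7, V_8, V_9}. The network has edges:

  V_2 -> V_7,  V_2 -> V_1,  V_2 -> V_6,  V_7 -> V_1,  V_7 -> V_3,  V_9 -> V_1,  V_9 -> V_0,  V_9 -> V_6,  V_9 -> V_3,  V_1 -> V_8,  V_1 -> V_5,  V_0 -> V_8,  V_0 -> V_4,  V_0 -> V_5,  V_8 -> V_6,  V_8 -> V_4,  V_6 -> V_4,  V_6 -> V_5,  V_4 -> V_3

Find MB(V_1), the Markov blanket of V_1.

{V_0, V_2, V_5, V_6, V_7, V_8, V_9}

Parents of V_1: V_2, V_7, V_9.
V_1's children: V_5, V_8.
Other parents of V_1's children:
  V_8 also has parent V_0.
  V_5's other parents are V_0, V_6.
MB(V_1) = {V_0, V_2, V_5, V_6, V_7, V_8, V_9}.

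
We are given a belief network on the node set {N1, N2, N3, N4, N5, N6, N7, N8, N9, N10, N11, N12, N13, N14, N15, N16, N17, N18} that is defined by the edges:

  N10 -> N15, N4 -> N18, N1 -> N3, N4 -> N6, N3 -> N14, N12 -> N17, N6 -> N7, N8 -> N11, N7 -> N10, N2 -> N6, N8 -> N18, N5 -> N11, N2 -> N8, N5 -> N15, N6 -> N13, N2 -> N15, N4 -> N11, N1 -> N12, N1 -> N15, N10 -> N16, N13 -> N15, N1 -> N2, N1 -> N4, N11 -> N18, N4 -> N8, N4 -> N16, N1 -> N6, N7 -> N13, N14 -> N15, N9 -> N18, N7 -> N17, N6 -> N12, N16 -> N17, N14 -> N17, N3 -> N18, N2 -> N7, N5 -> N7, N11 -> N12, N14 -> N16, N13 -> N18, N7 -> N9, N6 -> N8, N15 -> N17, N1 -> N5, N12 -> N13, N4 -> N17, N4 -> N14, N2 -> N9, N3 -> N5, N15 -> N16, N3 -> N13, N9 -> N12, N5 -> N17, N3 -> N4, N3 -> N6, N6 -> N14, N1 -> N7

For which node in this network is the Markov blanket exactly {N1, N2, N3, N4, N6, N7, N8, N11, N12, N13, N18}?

N9

The target node must have every member of {N1, N2, N3, N4, N6, N7, N8, N11, N12, N13, N18} as a parent, child, or co-parent, and no others.
Parents of N9: N2, N7; children: N12, N18; co-parents: N1, N3, N4, N6, N8, N11, N13.
These exactly cover the given set, so the node is N9.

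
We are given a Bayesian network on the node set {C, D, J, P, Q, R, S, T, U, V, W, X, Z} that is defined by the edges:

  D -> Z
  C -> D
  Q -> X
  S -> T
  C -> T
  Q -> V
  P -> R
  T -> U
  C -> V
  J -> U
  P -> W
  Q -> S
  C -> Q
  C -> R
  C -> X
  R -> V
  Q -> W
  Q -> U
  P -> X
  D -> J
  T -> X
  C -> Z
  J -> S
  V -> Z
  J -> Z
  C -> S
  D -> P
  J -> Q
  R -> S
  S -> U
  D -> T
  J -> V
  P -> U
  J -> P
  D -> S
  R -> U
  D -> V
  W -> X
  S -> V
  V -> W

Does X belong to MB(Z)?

No

Recall MB(v) = parents ∪ children ∪ spouses, where spouses are the other parents of v's children.
Parents of Z: C, D, J, V.
Z's children: none.
Z has no children, so there are no co-parents.
MB(Z) = {C, D, J, V}; X is not in this set.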